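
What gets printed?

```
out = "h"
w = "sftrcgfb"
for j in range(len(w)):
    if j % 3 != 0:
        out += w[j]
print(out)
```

hftcgb

j=0: skip
j=1: add 'f' → 'hf'
j=2: add 't' → 'hft'
j=3: skip
j=4: add 'c' → 'hftc'
j=5: add 'g' → 'hftcg'
j=6: skip
j=7: add 'b' → 'hftcgb'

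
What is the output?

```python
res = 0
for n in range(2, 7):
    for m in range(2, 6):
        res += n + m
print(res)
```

150

n=2,m=2: res = 0+4 = 4
n=2,m=3: res = 4+5 = 9
n=2,m=4: res = 9+6 = 15
n=2,m=5: res = 15+7 = 22
n=3,m=2: res = 22+5 = 27
n=3,m=3: res = 27+6 = 33
n=3,m=4: res = 33+7 = 40
n=3,m=5: res = 40+8 = 48
n=4,m=2: res = 48+6 = 54
n=4,m=3: res = 54+7 = 61
n=4,m=4: res = 61+8 = 69
n=4,m=5: res = 69+9 = 78
n=5,m=2: res = 78+7 = 85
n=5,m=3: res = 85+8 = 93
n=5,m=4: res = 93+9 = 102
n=5,m=5: res = 102+10 = 112
n=6,m=2: res = 112+8 = 120
n=6,m=3: res = 120+9 = 129
n=6,m=4: res = 129+10 = 139
n=6,m=5: res = 139+11 = 150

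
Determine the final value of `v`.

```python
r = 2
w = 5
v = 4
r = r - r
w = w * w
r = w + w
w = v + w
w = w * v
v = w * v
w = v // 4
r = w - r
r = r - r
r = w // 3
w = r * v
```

r = 2-2 = 0
w = 5*5 = 25
r = 25+25 = 50
w = 4+25 = 29
w = 29*4 = 116
v = 116*4 = 464
w = 464//4 = 116
r = 116-50 = 66
r = 66-66 = 0
r = 116//3 = 38
w = 38*464 = 17632

464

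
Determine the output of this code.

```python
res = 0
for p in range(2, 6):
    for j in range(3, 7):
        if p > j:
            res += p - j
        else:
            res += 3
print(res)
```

p=2,j=3: not 2>3, res = 0+3 = 3
p=2,j=4: not 2>4, res = 3+3 = 6
p=2,j=5: not 2>5, res = 6+3 = 9
p=2,j=6: not 2>6, res = 9+3 = 12
p=3,j=3: not 3>3, res = 12+3 = 15
p=3,j=4: not 3>4, res = 15+3 = 18
p=3,j=5: not 3>5, res = 18+3 = 21
p=3,j=6: not 3>6, res = 21+3 = 24
p=4,j=3: 4>3, res = 24+1 = 25
p=4,j=4: not 4>4, res = 25+3 = 28
p=4,j=5: not 4>5, res = 28+3 = 31
p=4,j=6: not 4>6, res = 31+3 = 34
p=5,j=3: 5>3, res = 34+2 = 36
p=5,j=4: 5>4, res = 36+1 = 37
p=5,j=5: not 5>5, res = 37+3 = 40
p=5,j=6: not 5>6, res = 40+3 = 43

43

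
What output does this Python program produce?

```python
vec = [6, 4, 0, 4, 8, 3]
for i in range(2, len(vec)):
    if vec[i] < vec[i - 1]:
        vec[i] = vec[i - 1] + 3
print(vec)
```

[6, 4, 7, 10, 13, 16]

i=2: 0<4, vec[2] = 4+3 = 7 → [6, 4, 7, 4, 8, 3]
i=3: 4<7, vec[3] = 7+3 = 10 → [6, 4, 7, 10, 8, 3]
i=4: 8<10, vec[4] = 10+3 = 13 → [6, 4, 7, 10, 13, 3]
i=5: 3<13, vec[5] = 13+3 = 16 → [6, 4, 7, 10, 13, 16]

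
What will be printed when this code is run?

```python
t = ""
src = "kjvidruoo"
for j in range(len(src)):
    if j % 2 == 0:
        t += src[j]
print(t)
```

j=0: add 'k' → 'k'
j=1: skip
j=2: add 'v' → 'kv'
j=3: skip
j=4: add 'd' → 'kvd'
j=5: skip
j=6: add 'u' → 'kvdu'
j=7: skip
j=8: add 'o' → 'kvduo'

kvduo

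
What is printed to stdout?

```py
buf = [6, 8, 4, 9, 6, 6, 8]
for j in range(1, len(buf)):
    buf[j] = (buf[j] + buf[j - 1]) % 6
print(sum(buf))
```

22

j=1: buf[1] = (8+6)%6 = 2 → [6, 2, 4, 9, 6, 6, 8]
j=2: buf[2] = (4+2)%6 = 0 → [6, 2, 0, 9, 6, 6, 8]
j=3: buf[3] = (9+0)%6 = 3 → [6, 2, 0, 3, 6, 6, 8]
j=4: buf[4] = (6+3)%6 = 3 → [6, 2, 0, 3, 3, 6, 8]
j=5: buf[5] = (6+3)%6 = 3 → [6, 2, 0, 3, 3, 3, 8]
j=6: buf[6] = (8+3)%6 = 5 → [6, 2, 0, 3, 3, 3, 5]
sum = 22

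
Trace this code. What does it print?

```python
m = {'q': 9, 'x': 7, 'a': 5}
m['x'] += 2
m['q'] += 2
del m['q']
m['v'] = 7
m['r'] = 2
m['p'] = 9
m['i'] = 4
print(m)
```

m['x'] = 7+2 = 9 → {'q': 9, 'x': 9, 'a': 5}
m['q'] = 9+2 = 11 → {'q': 11, 'x': 9, 'a': 5}
del 'q' → {'x': 9, 'a': 5}
m['v'] = 7 → {'x': 9, 'a': 5, 'v': 7}
m['r'] = 2 → {'x': 9, 'a': 5, 'v': 7, 'r': 2}
m['p'] = 9 → {'x': 9, 'a': 5, 'v': 7, 'r': 2, 'p': 9}
m['i'] = 4 → {'x': 9, 'a': 5, 'v': 7, 'r': 2, 'p': 9, 'i': 4}

{'x': 9, 'a': 5, 'v': 7, 'r': 2, 'p': 9, 'i': 4}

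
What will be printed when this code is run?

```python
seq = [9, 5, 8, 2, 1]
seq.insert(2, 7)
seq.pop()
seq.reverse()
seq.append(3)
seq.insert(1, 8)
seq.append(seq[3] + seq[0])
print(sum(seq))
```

insert 7 at 2 → [9, 5, 7, 8, 2, 1]
pop() removes 1 → [9, 5, 7, 8, 2]
reverse → [2, 8, 7, 5, 9]
append 3 → [2, 8, 7, 5, 9, 3]
insert 8 at 1 → [2, 8, 8, 7, 5, 9, 3]
append seq[3]+seq[0] = 7+2 = 9 → [2, 8, 8, 7, 5, 9, 3, 9]
sum = 51

51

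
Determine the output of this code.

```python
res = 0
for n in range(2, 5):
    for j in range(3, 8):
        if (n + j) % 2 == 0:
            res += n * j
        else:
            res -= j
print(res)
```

n=2,j=3: odd sum, res = 0-3 = -3
n=2,j=4: even sum, res = (-3)+8 = 5
n=2,j=5: odd sum, res = 5-5 = 0
n=2,j=6: even sum, res = 0+12 = 12
n=2,j=7: odd sum, res = 12-7 = 5
n=3,j=3: even sum, res = 5+9 = 14
n=3,j=4: odd sum, res = 14-4 = 10
n=3,j=5: even sum, res = 10+15 = 25
n=3,j=6: odd sum, res = 25-6 = 19
n=3,j=7: even sum, res = 19+21 = 40
n=4,j=3: odd sum, res = 40-3 = 37
n=4,j=4: even sum, res = 37+16 = 53
n=4,j=5: odd sum, res = 53-5 = 48
n=4,j=6: even sum, res = 48+24 = 72
n=4,j=7: odd sum, res = 72-7 = 65

65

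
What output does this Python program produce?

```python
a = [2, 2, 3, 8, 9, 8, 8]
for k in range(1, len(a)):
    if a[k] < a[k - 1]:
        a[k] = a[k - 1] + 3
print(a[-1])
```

15

k=1: 2>=2, unchanged → [2, 2, 3, 8, 9, 8, 8]
k=2: 3>=2, unchanged → [2, 2, 3, 8, 9, 8, 8]
k=3: 8>=3, unchanged → [2, 2, 3, 8, 9, 8, 8]
k=4: 9>=8, unchanged → [2, 2, 3, 8, 9, 8, 8]
k=5: 8<9, a[5] = 9+3 = 12 → [2, 2, 3, 8, 9, 12, 8]
k=6: 8<12, a[6] = 12+3 = 15 → [2, 2, 3, 8, 9, 12, 15]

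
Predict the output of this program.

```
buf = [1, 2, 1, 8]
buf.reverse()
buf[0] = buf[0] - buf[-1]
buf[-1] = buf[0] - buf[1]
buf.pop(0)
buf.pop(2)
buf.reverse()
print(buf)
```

reverse → [8, 1, 2, 1]
buf[0] = buf[0]-buf[-1] = 8-1 = 7 → [7, 1, 2, 1]
buf[-1] = buf[0]-buf[1] = 7-1 = 6 → [7, 1, 2, 6]
pop(0) removes 7 → [1, 2, 6]
pop(2) removes 6 → [1, 2]
reverse → [2, 1]

[2, 1]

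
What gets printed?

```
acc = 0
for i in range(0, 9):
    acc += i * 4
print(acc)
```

144

i=0: acc = 0+0*4 = 0
i=1: acc = 0+1*4 = 4
i=2: acc = 4+2*4 = 12
i=3: acc = 12+3*4 = 24
i=4: acc = 24+4*4 = 40
i=5: acc = 40+5*4 = 60
i=6: acc = 60+6*4 = 84
i=7: acc = 84+7*4 = 112
i=8: acc = 112+8*4 = 144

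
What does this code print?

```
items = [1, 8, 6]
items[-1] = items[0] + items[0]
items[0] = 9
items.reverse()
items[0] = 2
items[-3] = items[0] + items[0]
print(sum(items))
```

items[-1] = items[0]+items[0] = 1+1 = 2 → [1, 8, 2]
items[0] = 9 → [9, 8, 2]
reverse → [2, 8, 9]
items[0] = 2 → [2, 8, 9]
items[-3] = items[0]+items[0] = 2+2 = 4 → [4, 8, 9]
sum = 21

21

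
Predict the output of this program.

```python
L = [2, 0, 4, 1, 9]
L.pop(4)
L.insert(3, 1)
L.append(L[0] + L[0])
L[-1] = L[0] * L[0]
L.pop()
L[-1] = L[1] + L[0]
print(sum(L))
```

pop(4) removes 9 → [2, 0, 4, 1]
insert 1 at 3 → [2, 0, 4, 1, 1]
append L[0]+L[0] = 2+2 = 4 → [2, 0, 4, 1, 1, 4]
L[-1] = L[0]*L[0] = 2*2 = 4 → [2, 0, 4, 1, 1, 4]
pop() removes 4 → [2, 0, 4, 1, 1]
L[-1] = L[1]+L[0] = 0+2 = 2 → [2, 0, 4, 1, 2]
sum = 9

9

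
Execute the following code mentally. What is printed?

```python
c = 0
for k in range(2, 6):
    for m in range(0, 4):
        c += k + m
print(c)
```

80

k=2,m=0: c = 0+2 = 2
k=2,m=1: c = 2+3 = 5
k=2,m=2: c = 5+4 = 9
k=2,m=3: c = 9+5 = 14
k=3,m=0: c = 14+3 = 17
k=3,m=1: c = 17+4 = 21
k=3,m=2: c = 21+5 = 26
k=3,m=3: c = 26+6 = 32
k=4,m=0: c = 32+4 = 36
k=4,m=1: c = 36+5 = 41
k=4,m=2: c = 41+6 = 47
k=4,m=3: c = 47+7 = 54
k=5,m=0: c = 54+5 = 59
k=5,m=1: c = 59+6 = 65
k=5,m=2: c = 65+7 = 72
k=5,m=3: c = 72+8 = 80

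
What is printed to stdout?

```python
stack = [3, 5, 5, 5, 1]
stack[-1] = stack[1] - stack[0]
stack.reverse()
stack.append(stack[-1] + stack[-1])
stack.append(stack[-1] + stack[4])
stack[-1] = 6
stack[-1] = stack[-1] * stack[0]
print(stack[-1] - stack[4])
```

9

stack[-1] = stack[1]-stack[0] = 5-3 = 2 → [3, 5, 5, 5, 2]
reverse → [2, 5, 5, 5, 3]
append stack[-1]+stack[-1] = 3+3 = 6 → [2, 5, 5, 5, 3, 6]
append stack[-1]+stack[4] = 6+3 = 9 → [2, 5, 5, 5, 3, 6, 9]
stack[-1] = 6 → [2, 5, 5, 5, 3, 6, 6]
stack[-1] = stack[-1]*stack[0] = 6*2 = 12 → [2, 5, 5, 5, 3, 6, 12]
stack[-1]-stack[4] = 12-3 = 9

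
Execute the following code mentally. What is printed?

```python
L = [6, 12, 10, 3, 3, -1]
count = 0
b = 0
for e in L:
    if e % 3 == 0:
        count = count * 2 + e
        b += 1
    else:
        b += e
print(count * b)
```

1365

e=6: %3==0, count = 0*2+6 = 6; b=1
e=12: %3==0, count = 6*2+12 = 24; b=2
e=10: not %3==0; b=12
e=3: %3==0, count = 24*2+3 = 51; b=13
e=3: %3==0, count = 51*2+3 = 105; b=14
e=-1: not %3==0; b=13
count*b = 105*13 = 1365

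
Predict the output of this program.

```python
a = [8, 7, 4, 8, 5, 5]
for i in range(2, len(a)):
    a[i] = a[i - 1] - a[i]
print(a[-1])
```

i=2: a[2] = 7-4 = 3 → [8, 7, 3, 8, 5, 5]
i=3: a[3] = 3-8 = -5 → [8, 7, 3, -5, 5, 5]
i=4: a[4] = (-5)-5 = -10 → [8, 7, 3, -5, -10, 5]
i=5: a[5] = (-10)-5 = -15 → [8, 7, 3, -5, -10, -15]

-15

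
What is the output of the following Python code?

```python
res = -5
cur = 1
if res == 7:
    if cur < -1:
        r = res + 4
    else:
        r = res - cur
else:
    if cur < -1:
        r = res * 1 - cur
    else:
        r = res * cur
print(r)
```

-5

res=-5, cur=1
res == 7 is False; cur < -1 is False
→ r = res * cur = -5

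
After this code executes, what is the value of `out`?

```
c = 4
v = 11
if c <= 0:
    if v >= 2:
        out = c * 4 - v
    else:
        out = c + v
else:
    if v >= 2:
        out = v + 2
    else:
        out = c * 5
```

c=4, v=11
c <= 0 is False; v >= 2 is True
→ out = v + 2 = 13

13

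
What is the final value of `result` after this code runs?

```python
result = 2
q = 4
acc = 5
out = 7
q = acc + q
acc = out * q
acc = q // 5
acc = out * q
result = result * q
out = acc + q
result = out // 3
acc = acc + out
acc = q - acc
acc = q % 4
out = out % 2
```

q = 5+4 = 9
acc = 7*9 = 63
acc = 9//5 = 1
acc = 7*9 = 63
result = 2*9 = 18
out = 63+9 = 72
result = 72//3 = 24
acc = 63+72 = 135
acc = 9-135 = -126
acc = 9%4 = 1
out = 72%2 = 0

24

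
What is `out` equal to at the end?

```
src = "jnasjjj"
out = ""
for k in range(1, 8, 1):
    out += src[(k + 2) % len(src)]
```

'sjjjjna'

k=1: add src[3]='s' → 's'
k=2: add src[4]='j' → 'sj'
k=3: add src[5]='j' → 'sjj'
k=4: add src[6]='j' → 'sjjj'
k=5: add src[0]='j' → 'sjjjj'
k=6: add src[1]='n' → 'sjjjjn'
k=7: add src[2]='a' → 'sjjjjna'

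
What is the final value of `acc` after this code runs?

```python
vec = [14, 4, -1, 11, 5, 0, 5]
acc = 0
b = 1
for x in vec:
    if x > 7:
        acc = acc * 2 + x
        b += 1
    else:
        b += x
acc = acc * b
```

624

x=14: >7, acc = 0*2+14 = 14; b=2
x=4: not >7; b=6
x=-1: not >7; b=5
x=11: >7, acc = 14*2+11 = 39; b=6
x=5: not >7; b=11
x=0: not >7; b=11
x=5: not >7; b=16
acc*b = 39*16 = 624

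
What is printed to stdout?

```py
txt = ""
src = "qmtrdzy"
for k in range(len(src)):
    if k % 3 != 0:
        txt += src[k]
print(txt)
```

mtdz

k=0: skip
k=1: add 'm' → 'm'
k=2: add 't' → 'mt'
k=3: skip
k=4: add 'd' → 'mtd'
k=5: add 'z' → 'mtdz'
k=6: skip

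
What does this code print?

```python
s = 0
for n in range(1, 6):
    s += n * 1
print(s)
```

15

n=1: s = 0+1*1 = 1
n=2: s = 1+2*1 = 3
n=3: s = 3+3*1 = 6
n=4: s = 6+4*1 = 10
n=5: s = 10+5*1 = 15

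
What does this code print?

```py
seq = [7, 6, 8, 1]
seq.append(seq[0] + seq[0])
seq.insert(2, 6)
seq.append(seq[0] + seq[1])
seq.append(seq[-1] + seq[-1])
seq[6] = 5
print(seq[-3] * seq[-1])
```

append seq[0]+seq[0] = 7+7 = 14 → [7, 6, 8, 1, 14]
insert 6 at 2 → [7, 6, 6, 8, 1, 14]
append seq[0]+seq[1] = 7+6 = 13 → [7, 6, 6, 8, 1, 14, 13]
append seq[-1]+seq[-1] = 13+13 = 26 → [7, 6, 6, 8, 1, 14, 13, 26]
seq[6] = 5 → [7, 6, 6, 8, 1, 14, 5, 26]
seq[-3]*seq[-1] = 14*26 = 364

364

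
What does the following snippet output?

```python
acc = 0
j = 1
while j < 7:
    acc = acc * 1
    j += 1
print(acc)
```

j=1: acc = 0*1 = 0
j=2: acc = 0*1 = 0
j=3: acc = 0*1 = 0
j=4: acc = 0*1 = 0
j=5: acc = 0*1 = 0
j=6: acc = 0*1 = 0

0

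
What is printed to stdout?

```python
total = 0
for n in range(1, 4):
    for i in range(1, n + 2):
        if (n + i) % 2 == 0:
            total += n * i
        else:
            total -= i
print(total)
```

n=1,i=1: even sum, total = 0+1 = 1
n=1,i=2: odd sum, total = 1-2 = -1
n=2,i=1: odd sum, total = (-1)-1 = -2
n=2,i=2: even sum, total = (-2)+4 = 2
n=2,i=3: odd sum, total = 2-3 = -1
n=3,i=1: even sum, total = (-1)+3 = 2
n=3,i=2: odd sum, total = 2-2 = 0
n=3,i=3: even sum, total = 0+9 = 9
n=3,i=4: odd sum, total = 9-4 = 5

5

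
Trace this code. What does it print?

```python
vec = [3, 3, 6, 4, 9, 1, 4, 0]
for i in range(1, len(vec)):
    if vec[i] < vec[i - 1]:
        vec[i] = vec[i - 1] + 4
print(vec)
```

[3, 3, 6, 10, 14, 18, 22, 26]

i=1: 3>=3, unchanged → [3, 3, 6, 4, 9, 1, 4, 0]
i=2: 6>=3, unchanged → [3, 3, 6, 4, 9, 1, 4, 0]
i=3: 4<6, vec[3] = 6+4 = 10 → [3, 3, 6, 10, 9, 1, 4, 0]
i=4: 9<10, vec[4] = 10+4 = 14 → [3, 3, 6, 10, 14, 1, 4, 0]
i=5: 1<14, vec[5] = 14+4 = 18 → [3, 3, 6, 10, 14, 18, 4, 0]
i=6: 4<18, vec[6] = 18+4 = 22 → [3, 3, 6, 10, 14, 18, 22, 0]
i=7: 0<22, vec[7] = 22+4 = 26 → [3, 3, 6, 10, 14, 18, 22, 26]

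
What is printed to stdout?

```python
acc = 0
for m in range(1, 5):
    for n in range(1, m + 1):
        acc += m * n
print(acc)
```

m=1,n=1: acc = 0+1 = 1
m=2,n=1: acc = 1+2 = 3
m=2,n=2: acc = 3+4 = 7
m=3,n=1: acc = 7+3 = 10
m=3,n=2: acc = 10+6 = 16
m=3,n=3: acc = 16+9 = 25
m=4,n=1: acc = 25+4 = 29
m=4,n=2: acc = 29+8 = 37
m=4,n=3: acc = 37+12 = 49
m=4,n=4: acc = 49+16 = 65

65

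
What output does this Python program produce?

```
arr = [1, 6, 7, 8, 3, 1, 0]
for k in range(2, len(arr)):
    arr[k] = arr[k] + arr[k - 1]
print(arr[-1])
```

25

k=2: arr[2] = 7+6 = 13 → [1, 6, 13, 8, 3, 1, 0]
k=3: arr[3] = 8+13 = 21 → [1, 6, 13, 21, 3, 1, 0]
k=4: arr[4] = 3+21 = 24 → [1, 6, 13, 21, 24, 1, 0]
k=5: arr[5] = 1+24 = 25 → [1, 6, 13, 21, 24, 25, 0]
k=6: arr[6] = 0+25 = 25 → [1, 6, 13, 21, 24, 25, 25]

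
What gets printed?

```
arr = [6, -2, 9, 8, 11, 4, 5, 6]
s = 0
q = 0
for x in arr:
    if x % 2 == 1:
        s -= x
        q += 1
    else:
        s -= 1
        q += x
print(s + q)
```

-5

x=6: not odd, s = 0-1 = -1; q=6
x=-2: not odd, s = (-1)-1 = -2; q=4
x=9: odd, s = (-2)-9 = -11; q=5
x=8: not odd, s = (-11)-1 = -12; q=13
x=11: odd, s = (-12)-11 = -23; q=14
x=4: not odd, s = (-23)-1 = -24; q=18
x=5: odd, s = (-24)-5 = -29; q=19
x=6: not odd, s = (-29)-1 = -30; q=25
s+q = (-30)+25 = -5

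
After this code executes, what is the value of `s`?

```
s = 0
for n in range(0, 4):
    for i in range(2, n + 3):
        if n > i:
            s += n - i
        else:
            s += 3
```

n=0,i=2: not 0>2, s = 0+3 = 3
n=1,i=2: not 1>2, s = 3+3 = 6
n=1,i=3: not 1>3, s = 6+3 = 9
n=2,i=2: not 2>2, s = 9+3 = 12
n=2,i=3: not 2>3, s = 12+3 = 15
n=2,i=4: not 2>4, s = 15+3 = 18
n=3,i=2: 3>2, s = 18+1 = 19
n=3,i=3: not 3>3, s = 19+3 = 22
n=3,i=4: not 3>4, s = 22+3 = 25
n=3,i=5: not 3>5, s = 25+3 = 28

28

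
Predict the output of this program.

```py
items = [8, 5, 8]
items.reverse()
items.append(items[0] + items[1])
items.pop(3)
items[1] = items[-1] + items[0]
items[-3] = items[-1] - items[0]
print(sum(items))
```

24

reverse → [8, 5, 8]
append items[0]+items[1] = 8+5 = 13 → [8, 5, 8, 13]
pop(3) removes 13 → [8, 5, 8]
items[1] = items[-1]+items[0] = 8+8 = 16 → [8, 16, 8]
items[-3] = items[-1]-items[0] = 8-8 = 0 → [0, 16, 8]
sum = 24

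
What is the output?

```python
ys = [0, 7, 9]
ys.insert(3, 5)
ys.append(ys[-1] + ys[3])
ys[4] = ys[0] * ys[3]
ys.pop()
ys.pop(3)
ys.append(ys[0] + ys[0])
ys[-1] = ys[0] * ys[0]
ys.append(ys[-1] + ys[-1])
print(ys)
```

[0, 7, 9, 0, 0]

insert 5 at 3 → [0, 7, 9, 5]
append ys[-1]+ys[3] = 5+5 = 10 → [0, 7, 9, 5, 10]
ys[4] = ys[0]*ys[3] = 0*5 = 0 → [0, 7, 9, 5, 0]
pop() removes 0 → [0, 7, 9, 5]
pop(3) removes 5 → [0, 7, 9]
append ys[0]+ys[0] = 0+0 = 0 → [0, 7, 9, 0]
ys[-1] = ys[0]*ys[0] = 0*0 = 0 → [0, 7, 9, 0]
append ys[-1]+ys[-1] = 0+0 = 0 → [0, 7, 9, 0, 0]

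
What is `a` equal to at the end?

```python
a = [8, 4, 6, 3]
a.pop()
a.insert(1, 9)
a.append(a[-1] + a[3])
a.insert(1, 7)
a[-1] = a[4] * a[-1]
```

pop() removes 3 → [8, 4, 6]
insert 9 at 1 → [8, 9, 4, 6]
append a[-1]+a[3] = 6+6 = 12 → [8, 9, 4, 6, 12]
insert 7 at 1 → [8, 7, 9, 4, 6, 12]
a[-1] = a[4]*a[-1] = 6*12 = 72 → [8, 7, 9, 4, 6, 72]

[8, 7, 9, 4, 6, 72]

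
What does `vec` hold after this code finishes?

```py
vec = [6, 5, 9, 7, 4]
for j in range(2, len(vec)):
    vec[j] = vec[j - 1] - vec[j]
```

j=2: vec[2] = 5-9 = -4 → [6, 5, -4, 7, 4]
j=3: vec[3] = (-4)-7 = -11 → [6, 5, -4, -11, 4]
j=4: vec[4] = (-11)-4 = -15 → [6, 5, -4, -11, -15]

[6, 5, -4, -11, -15]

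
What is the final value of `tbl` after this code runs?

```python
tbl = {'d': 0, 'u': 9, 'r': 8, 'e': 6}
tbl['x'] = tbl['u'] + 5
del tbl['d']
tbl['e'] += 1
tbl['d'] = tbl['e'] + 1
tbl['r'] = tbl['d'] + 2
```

{'u': 9, 'r': 10, 'e': 7, 'x': 14, 'd': 8}

tbl['x'] = tbl['u']+5 = 14 → {'d': 0, 'u': 9, 'r': 8, 'e': 6, 'x': 14}
del 'd' → {'u': 9, 'r': 8, 'e': 6, 'x': 14}
tbl['e'] = 6+1 = 7 → {'u': 9, 'r': 8, 'e': 7, 'x': 14}
tbl['d'] = tbl['e']+1 = 8 → {'u': 9, 'r': 8, 'e': 7, 'x': 14, 'd': 8}
tbl['r'] = tbl['d']+2 = 10 → {'u': 9, 'r': 10, 'e': 7, 'x': 14, 'd': 8}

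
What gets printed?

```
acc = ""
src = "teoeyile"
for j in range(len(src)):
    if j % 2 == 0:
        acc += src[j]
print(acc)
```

toyl

j=0: add 't' → 't'
j=1: skip
j=2: add 'o' → 'to'
j=3: skip
j=4: add 'y' → 'toy'
j=5: skip
j=6: add 'l' → 'toyl'
j=7: skip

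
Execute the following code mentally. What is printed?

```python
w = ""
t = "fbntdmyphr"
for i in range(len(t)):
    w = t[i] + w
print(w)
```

rhpymdtnbf

i=0: prepend 'f' → 'f'
i=1: prepend 'b' → 'bf'
i=2: prepend 'n' → 'nbf'
i=3: prepend 't' → 'tnbf'
i=4: prepend 'd' → 'dtnbf'
i=5: prepend 'm' → 'mdtnbf'
i=6: prepend 'y' → 'ymdtnbf'
i=7: prepend 'p' → 'pymdtnbf'
i=8: prepend 'h' → 'hpymdtnbf'
i=9: prepend 'r' → 'rhpymdtnbf'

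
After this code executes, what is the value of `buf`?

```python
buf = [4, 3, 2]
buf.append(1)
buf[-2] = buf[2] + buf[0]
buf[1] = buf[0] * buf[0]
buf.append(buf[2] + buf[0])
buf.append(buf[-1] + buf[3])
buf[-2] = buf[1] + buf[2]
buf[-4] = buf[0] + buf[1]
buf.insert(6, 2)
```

append 1 → [4, 3, 2, 1]
buf[-2] = buf[2]+buf[0] = 2+4 = 6 → [4, 3, 6, 1]
buf[1] = buf[0]*buf[0] = 4*4 = 16 → [4, 16, 6, 1]
append buf[2]+buf[0] = 6+4 = 10 → [4, 16, 6, 1, 10]
append buf[-1]+buf[3] = 10+1 = 11 → [4, 16, 6, 1, 10, 11]
buf[-2] = buf[1]+buf[2] = 16+6 = 22 → [4, 16, 6, 1, 22, 11]
buf[-4] = buf[0]+buf[1] = 4+16 = 20 → [4, 16, 20, 1, 22, 11]
insert 2 at 6 → [4, 16, 20, 1, 22, 11, 2]

[4, 16, 20, 1, 22, 11, 2]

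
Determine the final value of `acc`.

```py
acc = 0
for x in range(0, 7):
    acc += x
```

21

x=0: acc = 0+0 = 0
x=1: acc = 0+1 = 1
x=2: acc = 1+2 = 3
x=3: acc = 3+3 = 6
x=4: acc = 6+4 = 10
x=5: acc = 10+5 = 15
x=6: acc = 15+6 = 21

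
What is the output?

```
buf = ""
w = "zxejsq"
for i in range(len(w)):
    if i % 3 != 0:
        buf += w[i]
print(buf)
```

xesq

i=0: skip
i=1: add 'x' → 'x'
i=2: add 'e' → 'xe'
i=3: skip
i=4: add 's' → 'xes'
i=5: add 'q' → 'xesq'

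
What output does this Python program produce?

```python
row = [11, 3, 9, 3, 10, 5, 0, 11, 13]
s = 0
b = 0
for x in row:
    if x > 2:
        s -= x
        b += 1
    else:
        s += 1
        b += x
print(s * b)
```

x=11: >2, s = 0-11 = -11; b=1
x=3: >2, s = (-11)-3 = -14; b=2
x=9: >2, s = (-14)-9 = -23; b=3
x=3: >2, s = (-23)-3 = -26; b=4
x=10: >2, s = (-26)-10 = -36; b=5
x=5: >2, s = (-36)-5 = -41; b=6
x=0: not >2, s = (-41)+1 = -40; b=6
x=11: >2, s = (-40)-11 = -51; b=7
x=13: >2, s = (-51)-13 = -64; b=8
s*b = (-64)*8 = -512

-512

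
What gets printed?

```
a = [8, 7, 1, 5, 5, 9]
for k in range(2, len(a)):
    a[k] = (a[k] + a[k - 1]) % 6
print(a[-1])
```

3

k=2: a[2] = (1+7)%6 = 2 → [8, 7, 2, 5, 5, 9]
k=3: a[3] = (5+2)%6 = 1 → [8, 7, 2, 1, 5, 9]
k=4: a[4] = (5+1)%6 = 0 → [8, 7, 2, 1, 0, 9]
k=5: a[5] = (9+0)%6 = 3 → [8, 7, 2, 1, 0, 3]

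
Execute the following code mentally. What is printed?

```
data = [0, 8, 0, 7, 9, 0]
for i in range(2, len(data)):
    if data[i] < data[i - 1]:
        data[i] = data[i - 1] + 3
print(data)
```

i=2: 0<8, data[2] = 8+3 = 11 → [0, 8, 11, 7, 9, 0]
i=3: 7<11, data[3] = 11+3 = 14 → [0, 8, 11, 14, 9, 0]
i=4: 9<14, data[4] = 14+3 = 17 → [0, 8, 11, 14, 17, 0]
i=5: 0<17, data[5] = 17+3 = 20 → [0, 8, 11, 14, 17, 20]

[0, 8, 11, 14, 17, 20]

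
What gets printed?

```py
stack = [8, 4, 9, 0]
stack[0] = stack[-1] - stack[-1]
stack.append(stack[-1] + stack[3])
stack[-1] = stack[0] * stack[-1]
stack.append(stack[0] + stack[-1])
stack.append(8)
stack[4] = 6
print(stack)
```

stack[0] = stack[-1]-stack[-1] = 0-0 = 0 → [0, 4, 9, 0]
append stack[-1]+stack[3] = 0+0 = 0 → [0, 4, 9, 0, 0]
stack[-1] = stack[0]*stack[-1] = 0*0 = 0 → [0, 4, 9, 0, 0]
append stack[0]+stack[-1] = 0+0 = 0 → [0, 4, 9, 0, 0, 0]
append 8 → [0, 4, 9, 0, 0, 0, 8]
stack[4] = 6 → [0, 4, 9, 0, 6, 0, 8]

[0, 4, 9, 0, 6, 0, 8]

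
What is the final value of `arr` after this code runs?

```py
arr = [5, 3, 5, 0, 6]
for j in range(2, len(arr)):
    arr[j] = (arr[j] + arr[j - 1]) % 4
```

j=2: arr[2] = (5+3)%4 = 0 → [5, 3, 0, 0, 6]
j=3: arr[3] = (0+0)%4 = 0 → [5, 3, 0, 0, 6]
j=4: arr[4] = (6+0)%4 = 2 → [5, 3, 0, 0, 2]

[5, 3, 0, 0, 2]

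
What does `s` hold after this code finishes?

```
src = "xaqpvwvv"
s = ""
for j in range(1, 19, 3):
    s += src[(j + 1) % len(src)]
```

j=1: add src[2]='q' → 'q'
j=4: add src[5]='w' → 'qw'
j=7: add src[0]='x' → 'qwx'
j=10: add src[3]='p' → 'qwxp'
j=13: add src[6]='v' → 'qwxpv'
j=16: add src[1]='a' → 'qwxpva'

'qwxpva'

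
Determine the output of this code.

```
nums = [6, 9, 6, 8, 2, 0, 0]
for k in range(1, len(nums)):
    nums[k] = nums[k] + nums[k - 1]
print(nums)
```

[6, 15, 21, 29, 31, 31, 31]

k=1: nums[1] = 9+6 = 15 → [6, 15, 6, 8, 2, 0, 0]
k=2: nums[2] = 6+15 = 21 → [6, 15, 21, 8, 2, 0, 0]
k=3: nums[3] = 8+21 = 29 → [6, 15, 21, 29, 2, 0, 0]
k=4: nums[4] = 2+29 = 31 → [6, 15, 21, 29, 31, 0, 0]
k=5: nums[5] = 0+31 = 31 → [6, 15, 21, 29, 31, 31, 0]
k=6: nums[6] = 0+31 = 31 → [6, 15, 21, 29, 31, 31, 31]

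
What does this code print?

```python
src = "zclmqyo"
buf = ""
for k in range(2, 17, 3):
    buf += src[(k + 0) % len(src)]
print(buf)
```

k=2: add src[2]='l' → 'l'
k=5: add src[5]='y' → 'ly'
k=8: add src[1]='c' → 'lyc'
k=11: add src[4]='q' → 'lycq'
k=14: add src[0]='z' → 'lycqz'

lycqz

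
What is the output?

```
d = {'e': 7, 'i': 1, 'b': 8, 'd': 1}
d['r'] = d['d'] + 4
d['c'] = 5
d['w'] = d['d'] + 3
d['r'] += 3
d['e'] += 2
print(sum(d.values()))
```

d['r'] = d['d']+4 = 5 → {'e': 7, 'i': 1, 'b': 8, 'd': 1, 'r': 5}
d['c'] = 5 → {'e': 7, 'i': 1, 'b': 8, 'd': 1, 'r': 5, 'c': 5}
d['w'] = d['d']+3 = 4 → {'e': 7, 'i': 1, 'b': 8, 'd': 1, 'r': 5, 'c': 5, 'w': 4}
d['r'] = 5+3 = 8 → {'e': 7, 'i': 1, 'b': 8, 'd': 1, 'r': 8, 'c': 5, 'w': 4}
d['e'] = 7+2 = 9 → {'e': 9, 'i': 1, 'b': 8, 'd': 1, 'r': 8, 'c': 5, 'w': 4}
sum of values = 36

36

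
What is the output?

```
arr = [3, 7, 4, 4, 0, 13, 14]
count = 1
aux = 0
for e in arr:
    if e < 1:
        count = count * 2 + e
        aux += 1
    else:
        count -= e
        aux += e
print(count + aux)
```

-15

e=3: not <1, count = 1-3 = -2; aux=3
e=7: not <1, count = (-2)-7 = -9; aux=10
e=4: not <1, count = (-9)-4 = -13; aux=14
e=4: not <1, count = (-13)-4 = -17; aux=18
e=0: <1, count = (-17)*2+0 = -34; aux=19
e=13: not <1, count = (-34)-13 = -47; aux=32
e=14: not <1, count = (-47)-14 = -61; aux=46
count+aux = (-61)+46 = -15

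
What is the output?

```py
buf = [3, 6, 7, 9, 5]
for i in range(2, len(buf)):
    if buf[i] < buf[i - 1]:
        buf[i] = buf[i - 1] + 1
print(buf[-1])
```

10

i=2: 7>=6, unchanged → [3, 6, 7, 9, 5]
i=3: 9>=7, unchanged → [3, 6, 7, 9, 5]
i=4: 5<9, buf[4] = 9+1 = 10 → [3, 6, 7, 9, 10]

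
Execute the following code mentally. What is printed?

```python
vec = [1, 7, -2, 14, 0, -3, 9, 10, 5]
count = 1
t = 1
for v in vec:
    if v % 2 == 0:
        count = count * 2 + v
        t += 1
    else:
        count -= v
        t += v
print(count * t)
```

-1896

v=1: not even, count = 1-1 = 0; t=2
v=7: not even, count = 0-7 = -7; t=9
v=-2: even, count = (-7)*2+(-2) = -16; t=10
v=14: even, count = (-16)*2+14 = -18; t=11
v=0: even, count = (-18)*2+0 = -36; t=12
v=-3: not even, count = (-36)-(-3) = -33; t=9
v=9: not even, count = (-33)-9 = -42; t=18
v=10: even, count = (-42)*2+10 = -74; t=19
v=5: not even, count = (-74)-5 = -79; t=24
count*t = (-79)*24 = -1896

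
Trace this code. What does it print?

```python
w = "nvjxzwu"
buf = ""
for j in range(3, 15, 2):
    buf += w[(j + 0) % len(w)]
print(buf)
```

xwnjzu

j=3: add w[3]='x' → 'x'
j=5: add w[5]='w' → 'xw'
j=7: add w[0]='n' → 'xwn'
j=9: add w[2]='j' → 'xwnj'
j=11: add w[4]='z' → 'xwnjz'
j=13: add w[6]='u' → 'xwnjzu'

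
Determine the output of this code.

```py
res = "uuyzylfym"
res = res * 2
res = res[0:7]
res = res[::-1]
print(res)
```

flyzyuu

repeat ×2 → 'uuyzylfymuuyzylfym'
slice [0:7] → 'uuyzylf'
reverse → 'flyzyuu'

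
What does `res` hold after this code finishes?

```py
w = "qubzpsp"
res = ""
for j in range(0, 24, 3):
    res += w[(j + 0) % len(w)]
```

'qzpbsupq'

j=0: add w[0]='q' → 'q'
j=3: add w[3]='z' → 'qz'
j=6: add w[6]='p' → 'qzp'
j=9: add w[2]='b' → 'qzpb'
j=12: add w[5]='s' → 'qzpbs'
j=15: add w[1]='u' → 'qzpbsu'
j=18: add w[4]='p' → 'qzpbsup'
j=21: add w[0]='q' → 'qzpbsupq'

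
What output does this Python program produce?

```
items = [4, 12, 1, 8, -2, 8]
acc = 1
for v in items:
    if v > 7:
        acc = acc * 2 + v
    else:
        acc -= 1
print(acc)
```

66

v=4: not >7, acc = 1-1 = 0
v=12: >7, acc = 0*2+12 = 12
v=1: not >7, acc = 12-1 = 11
v=8: >7, acc = 11*2+8 = 30
v=-2: not >7, acc = 30-1 = 29
v=8: >7, acc = 29*2+8 = 66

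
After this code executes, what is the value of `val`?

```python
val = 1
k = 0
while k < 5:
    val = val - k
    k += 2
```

k=0: val = 1-0 = 1
k=2: val = 1-2 = -1
k=4: val = (-1)-4 = -5

-5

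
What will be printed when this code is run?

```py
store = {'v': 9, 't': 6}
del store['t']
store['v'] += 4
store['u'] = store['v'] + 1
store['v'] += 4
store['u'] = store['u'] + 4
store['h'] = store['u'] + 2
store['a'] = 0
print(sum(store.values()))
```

55

del 't' → {'v': 9}
store['v'] = 9+4 = 13 → {'v': 13}
store['u'] = store['v']+1 = 14 → {'v': 13, 'u': 14}
store['v'] = 13+4 = 17 → {'v': 17, 'u': 14}
store['u'] = store['u']+4 = 18 → {'v': 17, 'u': 18}
store['h'] = store['u']+2 = 20 → {'v': 17, 'u': 18, 'h': 20}
store['a'] = 0 → {'v': 17, 'u': 18, 'h': 20, 'a': 0}
sum of values = 55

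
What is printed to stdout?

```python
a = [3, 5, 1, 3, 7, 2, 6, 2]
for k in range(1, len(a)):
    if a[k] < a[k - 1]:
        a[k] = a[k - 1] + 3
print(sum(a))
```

101

k=1: 5>=3, unchanged → [3, 5, 1, 3, 7, 2, 6, 2]
k=2: 1<5, a[2] = 5+3 = 8 → [3, 5, 8, 3, 7, 2, 6, 2]
k=3: 3<8, a[3] = 8+3 = 11 → [3, 5, 8, 11, 7, 2, 6, 2]
k=4: 7<11, a[4] = 11+3 = 14 → [3, 5, 8, 11, 14, 2, 6, 2]
k=5: 2<14, a[5] = 14+3 = 17 → [3, 5, 8, 11, 14, 17, 6, 2]
k=6: 6<17, a[6] = 17+3 = 20 → [3, 5, 8, 11, 14, 17, 20, 2]
k=7: 2<20, a[7] = 20+3 = 23 → [3, 5, 8, 11, 14, 17, 20, 23]
sum = 101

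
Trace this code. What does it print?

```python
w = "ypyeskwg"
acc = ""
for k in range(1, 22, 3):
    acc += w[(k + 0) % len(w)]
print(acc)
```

k=1: add w[1]='p' → 'p'
k=4: add w[4]='s' → 'ps'
k=7: add w[7]='g' → 'psg'
k=10: add w[2]='y' → 'psgy'
k=13: add w[5]='k' → 'psgyk'
k=16: add w[0]='y' → 'psgyky'
k=19: add w[3]='e' → 'psgykye'

psgykye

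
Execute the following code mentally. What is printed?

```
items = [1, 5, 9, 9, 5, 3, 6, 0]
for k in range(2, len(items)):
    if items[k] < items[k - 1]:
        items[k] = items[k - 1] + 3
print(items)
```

[1, 5, 9, 9, 12, 15, 18, 21]

k=2: 9>=5, unchanged → [1, 5, 9, 9, 5, 3, 6, 0]
k=3: 9>=9, unchanged → [1, 5, 9, 9, 5, 3, 6, 0]
k=4: 5<9, items[4] = 9+3 = 12 → [1, 5, 9, 9, 12, 3, 6, 0]
k=5: 3<12, items[5] = 12+3 = 15 → [1, 5, 9, 9, 12, 15, 6, 0]
k=6: 6<15, items[6] = 15+3 = 18 → [1, 5, 9, 9, 12, 15, 18, 0]
k=7: 0<18, items[7] = 18+3 = 21 → [1, 5, 9, 9, 12, 15, 18, 21]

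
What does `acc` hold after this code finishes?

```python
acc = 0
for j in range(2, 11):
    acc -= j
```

-54

j=2: acc = 0-2 = -2
j=3: acc = (-2)-3 = -5
j=4: acc = (-5)-4 = -9
j=5: acc = (-9)-5 = -14
j=6: acc = (-14)-6 = -20
j=7: acc = (-20)-7 = -27
j=8: acc = (-27)-8 = -35
j=9: acc = (-35)-9 = -44
j=10: acc = (-44)-10 = -54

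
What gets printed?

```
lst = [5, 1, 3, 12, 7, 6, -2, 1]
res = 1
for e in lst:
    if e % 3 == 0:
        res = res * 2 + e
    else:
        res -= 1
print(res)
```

30

e=5: not %3==0, res = 1-1 = 0
e=1: not %3==0, res = 0-1 = -1
e=3: %3==0, res = (-1)*2+3 = 1
e=12: %3==0, res = 1*2+12 = 14
e=7: not %3==0, res = 14-1 = 13
e=6: %3==0, res = 13*2+6 = 32
e=-2: not %3==0, res = 32-1 = 31
e=1: not %3==0, res = 31-1 = 30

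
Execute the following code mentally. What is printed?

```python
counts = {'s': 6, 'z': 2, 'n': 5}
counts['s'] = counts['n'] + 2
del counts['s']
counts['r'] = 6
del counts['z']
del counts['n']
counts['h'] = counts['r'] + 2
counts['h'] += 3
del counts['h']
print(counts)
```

{'r': 6}

counts['s'] = counts['n']+2 = 7 → {'s': 7, 'z': 2, 'n': 5}
del 's' → {'z': 2, 'n': 5}
counts['r'] = 6 → {'z': 2, 'n': 5, 'r': 6}
del 'z' → {'n': 5, 'r': 6}
del 'n' → {'r': 6}
counts['h'] = counts['r']+2 = 8 → {'r': 6, 'h': 8}
counts['h'] = 8+3 = 11 → {'r': 6, 'h': 11}
del 'h' → {'r': 6}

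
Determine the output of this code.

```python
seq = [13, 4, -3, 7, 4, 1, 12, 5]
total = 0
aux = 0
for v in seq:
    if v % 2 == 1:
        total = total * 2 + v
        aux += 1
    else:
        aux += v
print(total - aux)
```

194

v=13: odd, total = 0*2+13 = 13; aux=1
v=4: not odd; aux=5
v=-3: odd, total = 13*2+(-3) = 23; aux=6
v=7: odd, total = 23*2+7 = 53; aux=7
v=4: not odd; aux=11
v=1: odd, total = 53*2+1 = 107; aux=12
v=12: not odd; aux=24
v=5: odd, total = 107*2+5 = 219; aux=25
total-aux = 219-25 = 194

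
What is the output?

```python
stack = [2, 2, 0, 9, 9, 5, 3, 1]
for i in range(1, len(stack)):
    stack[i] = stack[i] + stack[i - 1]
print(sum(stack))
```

133

i=1: stack[1] = 2+2 = 4 → [2, 4, 0, 9, 9, 5, 3, 1]
i=2: stack[2] = 0+4 = 4 → [2, 4, 4, 9, 9, 5, 3, 1]
i=3: stack[3] = 9+4 = 13 → [2, 4, 4, 13, 9, 5, 3, 1]
i=4: stack[4] = 9+13 = 22 → [2, 4, 4, 13, 22, 5, 3, 1]
i=5: stack[5] = 5+22 = 27 → [2, 4, 4, 13, 22, 27, 3, 1]
i=6: stack[6] = 3+27 = 30 → [2, 4, 4, 13, 22, 27, 30, 1]
i=7: stack[7] = 1+30 = 31 → [2, 4, 4, 13, 22, 27, 30, 31]
sum = 133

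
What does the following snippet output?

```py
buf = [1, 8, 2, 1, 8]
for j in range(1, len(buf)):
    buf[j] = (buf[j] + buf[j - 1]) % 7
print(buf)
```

[1, 2, 4, 5, 6]

j=1: buf[1] = (8+1)%7 = 2 → [1, 2, 2, 1, 8]
j=2: buf[2] = (2+2)%7 = 4 → [1, 2, 4, 1, 8]
j=3: buf[3] = (1+4)%7 = 5 → [1, 2, 4, 5, 8]
j=4: buf[4] = (8+5)%7 = 6 → [1, 2, 4, 5, 6]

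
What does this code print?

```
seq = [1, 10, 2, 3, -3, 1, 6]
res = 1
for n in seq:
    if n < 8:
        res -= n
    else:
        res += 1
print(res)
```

n=1: <8, res = 1-1 = 0
n=10: not <8, res = 0+1 = 1
n=2: <8, res = 1-2 = -1
n=3: <8, res = (-1)-3 = -4
n=-3: <8, res = (-4)-(-3) = -1
n=1: <8, res = (-1)-1 = -2
n=6: <8, res = (-2)-6 = -8

-8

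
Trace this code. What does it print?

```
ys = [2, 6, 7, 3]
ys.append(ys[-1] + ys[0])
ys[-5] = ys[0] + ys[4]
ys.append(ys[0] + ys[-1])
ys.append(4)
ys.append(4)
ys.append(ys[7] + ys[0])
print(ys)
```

[7, 6, 7, 3, 5, 12, 4, 4, 11]

append ys[-1]+ys[0] = 3+2 = 5 → [2, 6, 7, 3, 5]
ys[-5] = ys[0]+ys[4] = 2+5 = 7 → [7, 6, 7, 3, 5]
append ys[0]+ys[-1] = 7+5 = 12 → [7, 6, 7, 3, 5, 12]
append 4 → [7, 6, 7, 3, 5, 12, 4]
append 4 → [7, 6, 7, 3, 5, 12, 4, 4]
append ys[7]+ys[0] = 4+7 = 11 → [7, 6, 7, 3, 5, 12, 4, 4, 11]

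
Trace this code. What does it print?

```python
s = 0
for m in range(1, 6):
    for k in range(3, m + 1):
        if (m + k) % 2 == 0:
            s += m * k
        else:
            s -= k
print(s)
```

m=3,k=3: even sum, s = 0+9 = 9
m=4,k=3: odd sum, s = 9-3 = 6
m=4,k=4: even sum, s = 6+16 = 22
m=5,k=3: even sum, s = 22+15 = 37
m=5,k=4: odd sum, s = 37-4 = 33
m=5,k=5: even sum, s = 33+25 = 58

58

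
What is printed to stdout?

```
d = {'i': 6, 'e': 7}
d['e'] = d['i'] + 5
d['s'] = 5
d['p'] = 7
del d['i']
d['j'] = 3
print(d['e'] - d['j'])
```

d['e'] = d['i']+5 = 11 → {'i': 6, 'e': 11}
d['s'] = 5 → {'i': 6, 'e': 11, 's': 5}
d['p'] = 7 → {'i': 6, 'e': 11, 's': 5, 'p': 7}
del 'i' → {'e': 11, 's': 5, 'p': 7}
d['j'] = 3 → {'e': 11, 's': 5, 'p': 7, 'j': 3}
d['e']-d['j'] = 11-3 = 8

8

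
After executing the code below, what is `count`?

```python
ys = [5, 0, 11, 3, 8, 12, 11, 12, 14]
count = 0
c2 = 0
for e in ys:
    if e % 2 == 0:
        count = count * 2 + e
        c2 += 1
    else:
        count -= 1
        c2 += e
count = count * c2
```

2870

e=5: not even, count = 0-1 = -1; c2=5
e=0: even, count = (-1)*2+0 = -2; c2=6
e=11: not even, count = (-2)-1 = -3; c2=17
e=3: not even, count = (-3)-1 = -4; c2=20
e=8: even, count = (-4)*2+8 = 0; c2=21
e=12: even, count = 0*2+12 = 12; c2=22
e=11: not even, count = 12-1 = 11; c2=33
e=12: even, count = 11*2+12 = 34; c2=34
e=14: even, count = 34*2+14 = 82; c2=35
count*c2 = 82*35 = 2870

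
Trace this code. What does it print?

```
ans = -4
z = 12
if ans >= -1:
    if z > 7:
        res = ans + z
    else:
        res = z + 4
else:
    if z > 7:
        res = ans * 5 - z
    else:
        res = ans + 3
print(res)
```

-32

ans=-4, z=12
ans >= -1 is False; z > 7 is True
→ res = ans * 5 - z = -32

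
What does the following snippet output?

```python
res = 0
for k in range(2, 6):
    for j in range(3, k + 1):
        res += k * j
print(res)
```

97

k=3,j=3: res = 0+9 = 9
k=4,j=3: res = 9+12 = 21
k=4,j=4: res = 21+16 = 37
k=5,j=3: res = 37+15 = 52
k=5,j=4: res = 52+20 = 72
k=5,j=5: res = 72+25 = 97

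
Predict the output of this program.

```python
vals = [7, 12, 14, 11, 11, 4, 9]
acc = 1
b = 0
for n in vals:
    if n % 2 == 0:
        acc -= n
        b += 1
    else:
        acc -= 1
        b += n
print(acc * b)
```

n=7: not even, acc = 1-1 = 0; b=7
n=12: even, acc = 0-12 = -12; b=8
n=14: even, acc = (-12)-14 = -26; b=9
n=11: not even, acc = (-26)-1 = -27; b=20
n=11: not even, acc = (-27)-1 = -28; b=31
n=4: even, acc = (-28)-4 = -32; b=32
n=9: not even, acc = (-32)-1 = -33; b=41
acc*b = (-33)*41 = -1353

-1353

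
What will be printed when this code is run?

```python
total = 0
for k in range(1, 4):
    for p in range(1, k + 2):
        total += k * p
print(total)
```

k=1,p=1: total = 0+1 = 1
k=1,p=2: total = 1+2 = 3
k=2,p=1: total = 3+2 = 5
k=2,p=2: total = 5+4 = 9
k=2,p=3: total = 9+6 = 15
k=3,p=1: total = 15+3 = 18
k=3,p=2: total = 18+6 = 24
k=3,p=3: total = 24+9 = 33
k=3,p=4: total = 33+12 = 45

45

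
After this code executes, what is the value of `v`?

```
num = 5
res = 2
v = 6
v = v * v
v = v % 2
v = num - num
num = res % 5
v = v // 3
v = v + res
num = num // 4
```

v = 6*6 = 36
v = 36%2 = 0
v = 5-5 = 0
num = 2%5 = 2
v = 0//3 = 0
v = 0+2 = 2
num = 2//4 = 0

2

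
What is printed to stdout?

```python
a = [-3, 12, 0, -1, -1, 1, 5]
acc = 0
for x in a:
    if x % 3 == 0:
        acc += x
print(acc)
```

9

x=-3: %3==0, acc = 0+(-3) = -3
x=12: %3==0, acc = (-3)+12 = 9
x=0: %3==0, acc = 9+0 = 9
x=-1: not %3==0
x=-1: not %3==0
x=1: not %3==0
x=5: not %3==0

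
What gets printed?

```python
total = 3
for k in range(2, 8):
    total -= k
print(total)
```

-24

k=2: total = 3-2 = 1
k=3: total = 1-3 = -2
k=4: total = (-2)-4 = -6
k=5: total = (-6)-5 = -11
k=6: total = (-11)-6 = -17
k=7: total = (-17)-7 = -24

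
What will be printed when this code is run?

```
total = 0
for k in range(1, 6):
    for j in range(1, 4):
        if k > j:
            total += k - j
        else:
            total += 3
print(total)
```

k=1,j=1: not 1>1, total = 0+3 = 3
k=1,j=2: not 1>2, total = 3+3 = 6
k=1,j=3: not 1>3, total = 6+3 = 9
k=2,j=1: 2>1, total = 9+1 = 10
k=2,j=2: not 2>2, total = 10+3 = 13
k=2,j=3: not 2>3, total = 13+3 = 16
k=3,j=1: 3>1, total = 16+2 = 18
k=3,j=2: 3>2, total = 18+1 = 19
k=3,j=3: not 3>3, total = 19+3 = 22
k=4,j=1: 4>1, total = 22+3 = 25
k=4,j=2: 4>2, total = 25+2 = 27
k=4,j=3: 4>3, total = 27+1 = 28
k=5,j=1: 5>1, total = 28+4 = 32
k=5,j=2: 5>2, total = 32+3 = 35
k=5,j=3: 5>3, total = 35+2 = 37

37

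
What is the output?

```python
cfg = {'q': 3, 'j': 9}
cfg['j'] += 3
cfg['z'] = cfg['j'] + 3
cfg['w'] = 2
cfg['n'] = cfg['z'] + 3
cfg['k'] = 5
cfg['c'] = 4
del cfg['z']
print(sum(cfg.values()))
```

44

cfg['j'] = 9+3 = 12 → {'q': 3, 'j': 12}
cfg['z'] = cfg['j']+3 = 15 → {'q': 3, 'j': 12, 'z': 15}
cfg['w'] = 2 → {'q': 3, 'j': 12, 'z': 15, 'w': 2}
cfg['n'] = cfg['z']+3 = 18 → {'q': 3, 'j': 12, 'z': 15, 'w': 2, 'n': 18}
cfg['k'] = 5 → {'q': 3, 'j': 12, 'z': 15, 'w': 2, 'n': 18, 'k': 5}
cfg['c'] = 4 → {'q': 3, 'j': 12, 'z': 15, 'w': 2, 'n': 18, 'k': 5, 'c': 4}
del 'z' → {'q': 3, 'j': 12, 'w': 2, 'n': 18, 'k': 5, 'c': 4}
sum of values = 44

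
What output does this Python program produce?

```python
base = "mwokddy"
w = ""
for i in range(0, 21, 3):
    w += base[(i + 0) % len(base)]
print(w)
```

i=0: add base[0]='m' → 'm'
i=3: add base[3]='k' → 'mk'
i=6: add base[6]='y' → 'mky'
i=9: add base[2]='o' → 'mkyo'
i=12: add base[5]='d' → 'mkyod'
i=15: add base[1]='w' → 'mkyodw'
i=18: add base[4]='d' → 'mkyodwd'

mkyodwd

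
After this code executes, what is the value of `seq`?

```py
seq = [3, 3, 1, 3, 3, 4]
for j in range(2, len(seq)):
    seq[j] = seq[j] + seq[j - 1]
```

[3, 3, 4, 7, 10, 14]

j=2: seq[2] = 1+3 = 4 → [3, 3, 4, 3, 3, 4]
j=3: seq[3] = 3+4 = 7 → [3, 3, 4, 7, 3, 4]
j=4: seq[4] = 3+7 = 10 → [3, 3, 4, 7, 10, 4]
j=5: seq[5] = 4+10 = 14 → [3, 3, 4, 7, 10, 14]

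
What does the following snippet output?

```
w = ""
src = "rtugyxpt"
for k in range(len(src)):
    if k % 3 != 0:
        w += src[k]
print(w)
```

k=0: skip
k=1: add 't' → 't'
k=2: add 'u' → 'tu'
k=3: skip
k=4: add 'y' → 'tuy'
k=5: add 'x' → 'tuyx'
k=6: skip
k=7: add 't' → 'tuyxt'

tuyxt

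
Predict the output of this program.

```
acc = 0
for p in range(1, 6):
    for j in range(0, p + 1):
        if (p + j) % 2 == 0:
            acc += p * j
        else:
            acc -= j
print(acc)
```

73

p=1,j=0: odd sum, acc = 0-0 = 0
p=1,j=1: even sum, acc = 0+1 = 1
p=2,j=0: even sum, acc = 1+0 = 1
p=2,j=1: odd sum, acc = 1-1 = 0
p=2,j=2: even sum, acc = 0+4 = 4
p=3,j=0: odd sum, acc = 4-0 = 4
p=3,j=1: even sum, acc = 4+3 = 7
p=3,j=2: odd sum, acc = 7-2 = 5
p=3,j=3: even sum, acc = 5+9 = 14
p=4,j=0: even sum, acc = 14+0 = 14
p=4,j=1: odd sum, acc = 14-1 = 13
p=4,j=2: even sum, acc = 13+8 = 21
p=4,j=3: odd sum, acc = 21-3 = 18
p=4,j=4: even sum, acc = 18+16 = 34
p=5,j=0: odd sum, acc = 34-0 = 34
p=5,j=1: even sum, acc = 34+5 = 39
p=5,j=2: odd sum, acc = 39-2 = 37
p=5,j=3: even sum, acc = 37+15 = 52
p=5,j=4: odd sum, acc = 52-4 = 48
p=5,j=5: even sum, acc = 48+25 = 73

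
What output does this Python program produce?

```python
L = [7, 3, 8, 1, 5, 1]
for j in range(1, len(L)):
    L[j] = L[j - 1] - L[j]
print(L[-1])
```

j=1: L[1] = 7-3 = 4 → [7, 4, 8, 1, 5, 1]
j=2: L[2] = 4-8 = -4 → [7, 4, -4, 1, 5, 1]
j=3: L[3] = (-4)-1 = -5 → [7, 4, -4, -5, 5, 1]
j=4: L[4] = (-5)-5 = -10 → [7, 4, -4, -5, -10, 1]
j=5: L[5] = (-10)-1 = -11 → [7, 4, -4, -5, -10, -11]

-11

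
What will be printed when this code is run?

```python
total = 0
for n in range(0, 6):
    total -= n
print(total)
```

-15

n=0: total = 0-0 = 0
n=1: total = 0-1 = -1
n=2: total = (-1)-2 = -3
n=3: total = (-3)-3 = -6
n=4: total = (-6)-4 = -10
n=5: total = (-10)-5 = -15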